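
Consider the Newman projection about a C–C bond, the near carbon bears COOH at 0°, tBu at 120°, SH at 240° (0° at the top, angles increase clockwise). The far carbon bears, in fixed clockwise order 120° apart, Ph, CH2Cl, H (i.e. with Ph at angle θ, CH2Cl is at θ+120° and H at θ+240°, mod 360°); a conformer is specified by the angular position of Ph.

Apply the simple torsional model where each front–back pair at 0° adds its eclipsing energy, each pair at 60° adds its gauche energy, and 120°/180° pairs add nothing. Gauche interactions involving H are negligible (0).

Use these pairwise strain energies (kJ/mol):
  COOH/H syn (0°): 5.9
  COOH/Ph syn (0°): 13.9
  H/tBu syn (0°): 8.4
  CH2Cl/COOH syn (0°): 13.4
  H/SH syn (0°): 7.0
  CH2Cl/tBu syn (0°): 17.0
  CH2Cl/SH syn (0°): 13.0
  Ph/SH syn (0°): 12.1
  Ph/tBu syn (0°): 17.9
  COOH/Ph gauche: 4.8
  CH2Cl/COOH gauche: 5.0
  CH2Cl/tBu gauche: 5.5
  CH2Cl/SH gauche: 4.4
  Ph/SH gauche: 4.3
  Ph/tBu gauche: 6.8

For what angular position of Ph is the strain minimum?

Ph at 0° (eclipsed): COOH(0°)/Ph(0°) eclipsed 13.9; tBu(120°)/CH2Cl(120°) eclipsed 17.0; SH(240°)/H(240°) eclipsed 7.0 → 37.9 kJ/mol.
Ph at 60° (staggered): COOH(0°)/Ph(60°) gauche 4.8; tBu(120°)/Ph(60°) gauche 6.8; tBu(120°)/CH2Cl(180°) gauche 5.5; SH(240°)/CH2Cl(180°) gauche 4.4 → 21.5 kJ/mol.
Ph at 120° (eclipsed): COOH(0°)/H(0°) eclipsed 5.9; tBu(120°)/Ph(120°) eclipsed 17.9; SH(240°)/CH2Cl(240°) eclipsed 13.0 → 36.8 kJ/mol.
Ph at 180° (staggered): COOH(0°)/CH2Cl(300°) gauche 5.0; tBu(120°)/Ph(180°) gauche 6.8; SH(240°)/Ph(180°) gauche 4.3; SH(240°)/CH2Cl(300°) gauche 4.4 → 20.5 kJ/mol.
Ph at 240° (eclipsed): COOH(0°)/CH2Cl(0°) eclipsed 13.4; tBu(120°)/H(120°) eclipsed 8.4; SH(240°)/Ph(240°) eclipsed 12.1 → 33.9 kJ/mol.
Ph at 300° (staggered): COOH(0°)/Ph(300°) gauche 4.8; COOH(0°)/CH2Cl(60°) gauche 5.0; tBu(120°)/CH2Cl(60°) gauche 5.5; SH(240°)/Ph(300°) gauche 4.3 → 19.6 kJ/mol.
The minimum (19.6 kJ/mol) occurs with Ph at 300°.

300°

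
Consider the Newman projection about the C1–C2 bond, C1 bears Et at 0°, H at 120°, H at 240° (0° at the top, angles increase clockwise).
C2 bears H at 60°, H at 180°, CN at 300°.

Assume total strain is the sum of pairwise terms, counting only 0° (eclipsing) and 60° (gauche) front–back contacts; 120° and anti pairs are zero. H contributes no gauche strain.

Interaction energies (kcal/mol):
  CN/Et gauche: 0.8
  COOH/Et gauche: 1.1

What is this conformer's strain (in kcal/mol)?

0.8 kcal/mol

This conformer (staggered): Et(0°)/CN(300°) gauche 0.8 → 0.8 kcal/mol.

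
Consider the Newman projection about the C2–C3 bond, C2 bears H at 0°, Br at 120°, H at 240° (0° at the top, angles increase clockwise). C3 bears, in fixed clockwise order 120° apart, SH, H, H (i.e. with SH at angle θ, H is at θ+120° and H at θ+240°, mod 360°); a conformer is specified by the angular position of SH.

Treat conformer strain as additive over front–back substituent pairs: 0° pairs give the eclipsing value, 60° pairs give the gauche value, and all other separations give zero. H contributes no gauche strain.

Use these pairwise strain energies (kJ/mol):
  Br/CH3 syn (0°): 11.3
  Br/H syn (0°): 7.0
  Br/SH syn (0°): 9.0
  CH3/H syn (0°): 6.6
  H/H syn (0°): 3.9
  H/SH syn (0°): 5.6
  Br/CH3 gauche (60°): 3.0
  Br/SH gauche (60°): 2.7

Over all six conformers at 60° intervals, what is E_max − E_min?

SH at 0° (eclipsed): H(0°)/SH(0°) eclipsed 5.6; Br(120°)/H(120°) eclipsed 7.0; H(240°)/H(240°) eclipsed 3.9 → 16.5 kJ/mol.
SH at 60° (staggered): Br(120°)/SH(60°) gauche 2.7 → 2.7 kJ/mol.
SH at 120° (eclipsed): H(0°)/H(0°) eclipsed 3.9; Br(120°)/SH(120°) eclipsed 9.0; H(240°)/H(240°) eclipsed 3.9 → 16.8 kJ/mol.
SH at 180° (staggered): Br(120°)/SH(180°) gauche 2.7 → 2.7 kJ/mol.
SH at 240° (eclipsed): H(0°)/H(0°) eclipsed 3.9; Br(120°)/H(120°) eclipsed 7.0; H(240°)/SH(240°) eclipsed 5.6 → 16.5 kJ/mol.
SH at 300° (staggered): no non-H gauche contacts → 0.0 kJ/mol.
Max at 120° (16.8 kJ/mol), min at 300° (0.0 kJ/mol); barrier = 16.8 kJ/mol.

16.8 kJ/mol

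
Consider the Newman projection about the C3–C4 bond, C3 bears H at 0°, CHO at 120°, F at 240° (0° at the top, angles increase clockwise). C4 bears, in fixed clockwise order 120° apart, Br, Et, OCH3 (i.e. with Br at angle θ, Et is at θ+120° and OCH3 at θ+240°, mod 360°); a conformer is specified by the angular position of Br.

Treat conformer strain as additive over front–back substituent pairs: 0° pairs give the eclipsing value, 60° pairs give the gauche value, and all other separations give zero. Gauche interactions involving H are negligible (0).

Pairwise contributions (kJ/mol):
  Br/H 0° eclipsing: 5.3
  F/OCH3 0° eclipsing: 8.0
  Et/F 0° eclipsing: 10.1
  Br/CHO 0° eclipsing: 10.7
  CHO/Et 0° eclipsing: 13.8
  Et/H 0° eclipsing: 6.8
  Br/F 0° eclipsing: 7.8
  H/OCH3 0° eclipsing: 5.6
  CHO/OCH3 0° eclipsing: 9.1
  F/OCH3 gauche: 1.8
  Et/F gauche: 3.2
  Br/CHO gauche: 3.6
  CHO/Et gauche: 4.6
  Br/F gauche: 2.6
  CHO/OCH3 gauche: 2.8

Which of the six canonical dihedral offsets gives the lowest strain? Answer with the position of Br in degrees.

300°

Br at 0° (eclipsed): H(0°)/Br(0°) eclipsed 5.3; CHO(120°)/Et(120°) eclipsed 13.8; F(240°)/OCH3(240°) eclipsed 8.0 → 27.1 kJ/mol.
Br at 60° (staggered): CHO(120°)/Br(60°) gauche 3.6; CHO(120°)/Et(180°) gauche 4.6; F(240°)/Et(180°) gauche 3.2; F(240°)/OCH3(300°) gauche 1.8 → 13.2 kJ/mol.
Br at 120° (eclipsed): H(0°)/OCH3(0°) eclipsed 5.6; CHO(120°)/Br(120°) eclipsed 10.7; F(240°)/Et(240°) eclipsed 10.1 → 26.4 kJ/mol.
Br at 180° (staggered): CHO(120°)/Br(180°) gauche 3.6; CHO(120°)/OCH3(60°) gauche 2.8; F(240°)/Br(180°) gauche 2.6; F(240°)/Et(300°) gauche 3.2 → 12.2 kJ/mol.
Br at 240° (eclipsed): H(0°)/Et(0°) eclipsed 6.8; CHO(120°)/OCH3(120°) eclipsed 9.1; F(240°)/Br(240°) eclipsed 7.8 → 23.7 kJ/mol.
Br at 300° (staggered): CHO(120°)/Et(60°) gauche 4.6; CHO(120°)/OCH3(180°) gauche 2.8; F(240°)/Br(300°) gauche 2.6; F(240°)/OCH3(180°) gauche 1.8 → 11.8 kJ/mol.
The minimum (11.8 kJ/mol) occurs with Br at 300°.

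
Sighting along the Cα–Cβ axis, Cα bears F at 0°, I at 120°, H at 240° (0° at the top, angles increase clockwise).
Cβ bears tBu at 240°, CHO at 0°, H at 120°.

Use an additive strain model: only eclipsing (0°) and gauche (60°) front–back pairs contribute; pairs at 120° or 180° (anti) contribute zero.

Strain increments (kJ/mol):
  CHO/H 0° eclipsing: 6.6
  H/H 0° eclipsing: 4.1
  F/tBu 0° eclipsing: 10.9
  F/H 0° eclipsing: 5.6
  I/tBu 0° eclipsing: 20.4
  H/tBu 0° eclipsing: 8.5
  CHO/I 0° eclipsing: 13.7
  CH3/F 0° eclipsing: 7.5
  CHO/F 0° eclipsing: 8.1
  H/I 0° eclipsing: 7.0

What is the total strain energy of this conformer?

23.6 kJ/mol

This conformer (eclipsed): F(0°)/CHO(0°) eclipsed 8.1; I(120°)/H(120°) eclipsed 7.0; H(240°)/tBu(240°) eclipsed 8.5 → 23.6 kJ/mol.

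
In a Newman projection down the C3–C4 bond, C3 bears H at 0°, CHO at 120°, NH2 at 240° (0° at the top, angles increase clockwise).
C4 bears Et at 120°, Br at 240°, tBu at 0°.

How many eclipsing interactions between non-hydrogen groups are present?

Non-H eclipsing pairs: CHO(120°)/Et(120°); NH2(240°)/Br(240°) — 2 interactions.

2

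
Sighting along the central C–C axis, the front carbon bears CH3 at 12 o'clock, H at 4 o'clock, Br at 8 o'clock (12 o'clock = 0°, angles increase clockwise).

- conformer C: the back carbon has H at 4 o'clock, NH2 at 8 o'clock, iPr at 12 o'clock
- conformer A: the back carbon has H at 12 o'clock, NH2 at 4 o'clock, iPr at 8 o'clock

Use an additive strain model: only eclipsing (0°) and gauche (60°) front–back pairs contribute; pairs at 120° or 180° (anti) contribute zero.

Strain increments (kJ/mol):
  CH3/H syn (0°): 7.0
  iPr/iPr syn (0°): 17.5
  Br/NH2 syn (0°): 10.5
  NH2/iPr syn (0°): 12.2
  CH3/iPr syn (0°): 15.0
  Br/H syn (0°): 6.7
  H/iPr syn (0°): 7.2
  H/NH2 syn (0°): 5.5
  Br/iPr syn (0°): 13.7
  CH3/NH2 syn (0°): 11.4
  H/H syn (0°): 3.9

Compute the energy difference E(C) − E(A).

C (eclipsed): CH3–iPr eclipsed, H–H eclipsed, Br–NH2 eclipsed; 15.0 + 3.9 + 10.5 = 29.4 kJ/mol.
A (eclipsed): CH3–H eclipsed, H–NH2 eclipsed, Br–iPr eclipsed; 7.0 + 5.5 + 13.7 = 26.2 kJ/mol.
E(C) − E(A) = 29.4 − 26.2 = +3.2 kJ/mol.

+3.2 kJ/mol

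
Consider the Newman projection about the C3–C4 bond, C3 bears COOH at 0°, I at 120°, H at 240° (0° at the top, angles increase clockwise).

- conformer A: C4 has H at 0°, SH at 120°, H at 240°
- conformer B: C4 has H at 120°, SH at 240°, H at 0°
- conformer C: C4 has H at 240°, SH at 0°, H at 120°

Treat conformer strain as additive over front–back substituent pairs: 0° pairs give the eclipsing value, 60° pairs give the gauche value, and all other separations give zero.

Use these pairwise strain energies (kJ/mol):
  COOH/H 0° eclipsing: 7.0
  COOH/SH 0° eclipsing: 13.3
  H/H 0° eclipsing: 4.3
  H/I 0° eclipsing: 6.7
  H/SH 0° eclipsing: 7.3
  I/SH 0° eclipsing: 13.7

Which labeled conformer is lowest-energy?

B

A (eclipsed): COOH–H eclipsed, I–SH eclipsed, H–H eclipsed; 7.0 + 13.7 + 4.3 = 25.0 kJ/mol.
B (eclipsed): COOH–H eclipsed, I–H eclipsed, H–SH eclipsed; 7.0 + 6.7 + 7.3 = 21.0 kJ/mol.
C (eclipsed): COOH–SH eclipsed, I–H eclipsed, H–H eclipsed; 13.3 + 6.7 + 4.3 = 24.3 kJ/mol.
B has the lowest total (21.0 kJ/mol).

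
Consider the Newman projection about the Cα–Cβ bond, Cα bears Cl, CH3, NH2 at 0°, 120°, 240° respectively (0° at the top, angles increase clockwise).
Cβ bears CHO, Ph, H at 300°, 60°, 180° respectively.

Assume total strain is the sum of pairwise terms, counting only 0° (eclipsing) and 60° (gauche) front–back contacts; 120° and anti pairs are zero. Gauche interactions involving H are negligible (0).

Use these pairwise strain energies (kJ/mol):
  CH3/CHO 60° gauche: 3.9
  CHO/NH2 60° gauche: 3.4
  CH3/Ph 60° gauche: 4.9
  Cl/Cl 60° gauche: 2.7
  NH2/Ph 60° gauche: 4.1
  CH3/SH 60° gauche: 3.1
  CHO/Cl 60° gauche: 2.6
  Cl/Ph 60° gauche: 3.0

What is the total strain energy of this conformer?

13.9 kJ/mol

This conformer (staggered): Cl–CHO gauche, Cl–Ph gauche, CH3–Ph gauche, NH2–CHO gauche; 2.6 + 3.0 + 4.9 + 3.4 = 13.9 kJ/mol.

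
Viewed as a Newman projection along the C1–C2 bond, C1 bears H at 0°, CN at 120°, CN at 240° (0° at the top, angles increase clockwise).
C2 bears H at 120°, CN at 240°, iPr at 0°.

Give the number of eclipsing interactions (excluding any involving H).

Non-H eclipsing pairs: CN(240°)/CN(240°) — 1 interaction.

1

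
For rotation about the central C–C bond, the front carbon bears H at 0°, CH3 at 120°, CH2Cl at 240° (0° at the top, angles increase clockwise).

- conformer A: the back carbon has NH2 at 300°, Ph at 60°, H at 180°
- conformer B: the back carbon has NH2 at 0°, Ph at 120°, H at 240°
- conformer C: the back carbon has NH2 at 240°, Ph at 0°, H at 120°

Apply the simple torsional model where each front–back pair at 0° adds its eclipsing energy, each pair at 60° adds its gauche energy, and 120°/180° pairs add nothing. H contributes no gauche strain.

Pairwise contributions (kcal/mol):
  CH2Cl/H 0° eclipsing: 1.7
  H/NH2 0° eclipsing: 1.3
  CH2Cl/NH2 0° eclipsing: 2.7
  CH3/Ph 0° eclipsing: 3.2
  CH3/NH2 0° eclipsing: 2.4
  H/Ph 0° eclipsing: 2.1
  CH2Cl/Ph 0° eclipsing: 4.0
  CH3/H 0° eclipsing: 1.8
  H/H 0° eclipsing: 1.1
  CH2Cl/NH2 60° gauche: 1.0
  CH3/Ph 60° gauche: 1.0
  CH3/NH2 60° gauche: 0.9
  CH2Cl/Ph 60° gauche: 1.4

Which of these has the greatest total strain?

C

A (staggered): CH3–Ph gauche, CH2Cl–NH2 gauche; 1.0 + 1.0 = 2.0 kcal/mol.
B (eclipsed): H–NH2 eclipsed, CH3–Ph eclipsed, CH2Cl–H eclipsed; 1.3 + 3.2 + 1.7 = 6.2 kcal/mol.
C (eclipsed): H–Ph eclipsed, CH3–H eclipsed, CH2Cl–NH2 eclipsed; 2.1 + 1.8 + 2.7 = 6.6 kcal/mol.
C has the highest total (6.6 kcal/mol).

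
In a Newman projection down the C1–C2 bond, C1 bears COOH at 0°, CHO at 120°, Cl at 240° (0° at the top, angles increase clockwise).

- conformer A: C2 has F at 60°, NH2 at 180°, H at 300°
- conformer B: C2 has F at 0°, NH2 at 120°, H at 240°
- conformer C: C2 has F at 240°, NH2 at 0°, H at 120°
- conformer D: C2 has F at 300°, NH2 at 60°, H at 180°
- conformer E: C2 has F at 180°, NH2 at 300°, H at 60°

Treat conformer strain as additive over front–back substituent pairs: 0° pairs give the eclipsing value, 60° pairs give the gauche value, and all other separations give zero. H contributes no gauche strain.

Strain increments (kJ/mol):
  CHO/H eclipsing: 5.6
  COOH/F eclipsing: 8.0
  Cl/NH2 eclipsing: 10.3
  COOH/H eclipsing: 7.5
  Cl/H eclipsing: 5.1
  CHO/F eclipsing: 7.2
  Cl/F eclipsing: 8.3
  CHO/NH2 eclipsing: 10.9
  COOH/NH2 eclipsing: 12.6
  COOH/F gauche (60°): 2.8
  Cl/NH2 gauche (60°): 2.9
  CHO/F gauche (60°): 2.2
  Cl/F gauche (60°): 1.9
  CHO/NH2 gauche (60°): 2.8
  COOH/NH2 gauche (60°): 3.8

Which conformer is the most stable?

A (staggered): COOH(0°)/F(60°) gauche 2.8; CHO(120°)/F(60°) gauche 2.2; CHO(120°)/NH2(180°) gauche 2.8; Cl(240°)/NH2(180°) gauche 2.9 → 10.7 kJ/mol.
B (eclipsed): COOH(0°)/F(0°) eclipsed 8.0; CHO(120°)/NH2(120°) eclipsed 10.9; Cl(240°)/H(240°) eclipsed 5.1 → 24.0 kJ/mol.
C (eclipsed): COOH(0°)/NH2(0°) eclipsed 12.6; CHO(120°)/H(120°) eclipsed 5.6; Cl(240°)/F(240°) eclipsed 8.3 → 26.5 kJ/mol.
D (staggered): COOH(0°)/F(300°) gauche 2.8; COOH(0°)/NH2(60°) gauche 3.8; CHO(120°)/NH2(60°) gauche 2.8; Cl(240°)/F(300°) gauche 1.9 → 11.3 kJ/mol.
E (staggered): COOH(0°)/NH2(300°) gauche 3.8; CHO(120°)/F(180°) gauche 2.2; Cl(240°)/F(180°) gauche 1.9; Cl(240°)/NH2(300°) gauche 2.9 → 10.8 kJ/mol.
A has the lowest total (10.7 kJ/mol).

A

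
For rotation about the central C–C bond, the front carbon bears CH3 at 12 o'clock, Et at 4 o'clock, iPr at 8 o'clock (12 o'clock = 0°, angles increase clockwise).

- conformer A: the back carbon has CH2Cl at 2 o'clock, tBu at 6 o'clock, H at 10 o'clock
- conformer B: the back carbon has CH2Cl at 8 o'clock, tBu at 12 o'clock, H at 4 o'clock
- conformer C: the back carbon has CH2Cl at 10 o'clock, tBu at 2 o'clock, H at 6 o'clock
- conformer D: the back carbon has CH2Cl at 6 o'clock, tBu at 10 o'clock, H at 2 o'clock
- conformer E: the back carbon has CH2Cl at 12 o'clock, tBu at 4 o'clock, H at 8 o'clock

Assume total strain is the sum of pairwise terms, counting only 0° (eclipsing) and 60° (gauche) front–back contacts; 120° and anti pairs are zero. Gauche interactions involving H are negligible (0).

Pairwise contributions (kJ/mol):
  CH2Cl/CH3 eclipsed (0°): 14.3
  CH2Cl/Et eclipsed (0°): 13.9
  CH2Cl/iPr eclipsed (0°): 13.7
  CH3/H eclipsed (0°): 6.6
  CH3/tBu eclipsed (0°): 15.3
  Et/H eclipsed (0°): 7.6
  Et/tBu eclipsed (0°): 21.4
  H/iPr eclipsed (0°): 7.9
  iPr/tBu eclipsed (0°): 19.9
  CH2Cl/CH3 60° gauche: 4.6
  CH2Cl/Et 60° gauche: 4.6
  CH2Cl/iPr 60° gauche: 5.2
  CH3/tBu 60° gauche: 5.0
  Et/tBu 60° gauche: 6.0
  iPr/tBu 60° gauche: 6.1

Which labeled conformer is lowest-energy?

A (staggered): CH3–CH2Cl gauche, Et–CH2Cl gauche, Et–tBu gauche, iPr–tBu gauche; 4.6 + 4.6 + 6.0 + 6.1 = 21.3 kJ/mol.
B (eclipsed): CH3–tBu eclipsed, Et–H eclipsed, iPr–CH2Cl eclipsed; 15.3 + 7.6 + 13.7 = 36.6 kJ/mol.
C (staggered): CH3–CH2Cl gauche, CH3–tBu gauche, Et–tBu gauche, iPr–CH2Cl gauche; 4.6 + 5.0 + 6.0 + 5.2 = 20.8 kJ/mol.
D (staggered): CH3–tBu gauche, Et–CH2Cl gauche, iPr–CH2Cl gauche, iPr–tBu gauche; 5.0 + 4.6 + 5.2 + 6.1 = 20.9 kJ/mol.
E (eclipsed): CH3–CH2Cl eclipsed, Et–tBu eclipsed, iPr–H eclipsed; 14.3 + 21.4 + 7.9 = 43.6 kJ/mol.
C has the lowest total (20.8 kJ/mol).

C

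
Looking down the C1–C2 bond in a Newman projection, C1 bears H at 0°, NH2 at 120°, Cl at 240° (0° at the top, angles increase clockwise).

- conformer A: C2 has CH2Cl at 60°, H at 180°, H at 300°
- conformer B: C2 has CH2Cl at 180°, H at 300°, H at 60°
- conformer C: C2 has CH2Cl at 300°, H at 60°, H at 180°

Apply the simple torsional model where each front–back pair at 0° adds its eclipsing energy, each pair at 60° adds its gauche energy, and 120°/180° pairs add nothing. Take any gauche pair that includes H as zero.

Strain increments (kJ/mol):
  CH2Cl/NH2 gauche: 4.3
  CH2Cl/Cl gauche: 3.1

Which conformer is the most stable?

A (staggered): NH2(120°)/CH2Cl(60°) gauche 4.3 → 4.3 kJ/mol.
B (staggered): NH2(120°)/CH2Cl(180°) gauche 4.3; Cl(240°)/CH2Cl(180°) gauche 3.1 → 7.4 kJ/mol.
C (staggered): Cl(240°)/CH2Cl(300°) gauche 3.1 → 3.1 kJ/mol.
C has the lowest total (3.1 kJ/mol).

C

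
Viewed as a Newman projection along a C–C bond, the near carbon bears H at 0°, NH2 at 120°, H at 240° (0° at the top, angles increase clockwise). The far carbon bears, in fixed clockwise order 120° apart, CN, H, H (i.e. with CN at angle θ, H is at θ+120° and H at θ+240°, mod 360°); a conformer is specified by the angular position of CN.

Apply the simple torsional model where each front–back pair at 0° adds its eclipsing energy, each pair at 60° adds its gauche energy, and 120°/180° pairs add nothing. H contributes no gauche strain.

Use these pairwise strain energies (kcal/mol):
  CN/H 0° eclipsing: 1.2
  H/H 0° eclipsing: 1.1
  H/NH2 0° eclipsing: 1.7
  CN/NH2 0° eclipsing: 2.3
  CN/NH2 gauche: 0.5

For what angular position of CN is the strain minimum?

CN at 0° (eclipsed): H–CN eclipsed, NH2–H eclipsed, H–H eclipsed; 1.2 + 1.7 + 1.1 = 4.0 kcal/mol.
CN at 60° (staggered): NH2–CN gauche; 0.5 = 0.5 kcal/mol.
CN at 120° (eclipsed): H–H eclipsed, NH2–CN eclipsed, H–H eclipsed; 1.1 + 2.3 + 1.1 = 4.5 kcal/mol.
CN at 180° (staggered): NH2–CN gauche; 0.5 = 0.5 kcal/mol.
CN at 240° (eclipsed): H–H eclipsed, NH2–H eclipsed, H–CN eclipsed; 1.1 + 1.7 + 1.2 = 4.0 kcal/mol.
CN at 300° (staggered): no non-H gauche contacts → 0.0 kcal/mol.
The minimum (0.0 kcal/mol) occurs with CN at 300°.

300°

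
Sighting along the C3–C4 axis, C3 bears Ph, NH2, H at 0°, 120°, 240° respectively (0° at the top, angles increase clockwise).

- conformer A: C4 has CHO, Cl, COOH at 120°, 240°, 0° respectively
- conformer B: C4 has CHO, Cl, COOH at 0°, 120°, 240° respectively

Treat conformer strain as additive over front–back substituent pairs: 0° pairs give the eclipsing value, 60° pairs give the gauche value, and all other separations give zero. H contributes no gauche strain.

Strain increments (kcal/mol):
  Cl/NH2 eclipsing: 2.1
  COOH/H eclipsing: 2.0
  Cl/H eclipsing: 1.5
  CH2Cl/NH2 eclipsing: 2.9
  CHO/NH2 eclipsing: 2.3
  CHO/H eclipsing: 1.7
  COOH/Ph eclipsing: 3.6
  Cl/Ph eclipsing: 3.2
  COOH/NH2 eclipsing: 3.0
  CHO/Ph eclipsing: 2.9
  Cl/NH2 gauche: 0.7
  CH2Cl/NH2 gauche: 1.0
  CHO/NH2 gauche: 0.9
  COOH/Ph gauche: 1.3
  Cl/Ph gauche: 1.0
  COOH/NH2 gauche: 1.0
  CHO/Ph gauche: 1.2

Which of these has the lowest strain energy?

A (eclipsed): Ph–COOH eclipsed, NH2–CHO eclipsed, H–Cl eclipsed; 3.6 + 2.3 + 1.5 = 7.4 kcal/mol.
B (eclipsed): Ph–CHO eclipsed, NH2–Cl eclipsed, H–COOH eclipsed; 2.9 + 2.1 + 2.0 = 7.0 kcal/mol.
B has the lowest total (7.0 kcal/mol).

B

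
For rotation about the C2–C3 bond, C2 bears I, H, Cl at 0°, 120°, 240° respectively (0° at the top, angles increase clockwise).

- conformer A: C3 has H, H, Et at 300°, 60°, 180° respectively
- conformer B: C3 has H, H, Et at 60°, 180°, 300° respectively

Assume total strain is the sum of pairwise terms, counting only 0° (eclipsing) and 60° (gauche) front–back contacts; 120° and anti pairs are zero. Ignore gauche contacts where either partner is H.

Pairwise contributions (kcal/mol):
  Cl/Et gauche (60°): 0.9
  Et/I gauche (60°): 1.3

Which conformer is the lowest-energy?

A

A is staggered. Cl at 240° is gauche with Et at 180° (0.9). Total 0.9 kcal/mol.
B is staggered. I at 0° is gauche with Et at 300° (1.3); Cl at 240° is gauche with Et at 300° (0.9). Total 2.2 kcal/mol.
A has the lowest total (0.9 kcal/mol).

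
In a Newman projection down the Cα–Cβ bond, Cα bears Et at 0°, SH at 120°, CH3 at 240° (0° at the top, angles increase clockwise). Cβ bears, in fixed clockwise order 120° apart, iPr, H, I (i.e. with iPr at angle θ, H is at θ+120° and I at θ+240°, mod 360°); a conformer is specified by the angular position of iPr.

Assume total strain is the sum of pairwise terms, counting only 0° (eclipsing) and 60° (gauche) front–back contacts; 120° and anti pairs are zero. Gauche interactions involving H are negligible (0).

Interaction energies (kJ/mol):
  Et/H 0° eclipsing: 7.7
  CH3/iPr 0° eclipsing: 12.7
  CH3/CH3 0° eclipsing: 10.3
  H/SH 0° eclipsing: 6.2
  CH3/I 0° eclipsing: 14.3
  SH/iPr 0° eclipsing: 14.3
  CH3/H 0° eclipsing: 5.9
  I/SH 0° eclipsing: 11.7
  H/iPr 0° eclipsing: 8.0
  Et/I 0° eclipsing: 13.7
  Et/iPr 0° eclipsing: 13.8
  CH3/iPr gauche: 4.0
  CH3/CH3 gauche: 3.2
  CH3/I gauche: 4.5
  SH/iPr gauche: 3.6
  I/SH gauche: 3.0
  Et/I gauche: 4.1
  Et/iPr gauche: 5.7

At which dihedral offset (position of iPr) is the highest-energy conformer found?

iPr at 0° (eclipsed): Et–iPr eclipsed, SH–H eclipsed, CH3–I eclipsed; 13.8 + 6.2 + 14.3 = 34.3 kJ/mol.
iPr at 60° (staggered): Et–iPr gauche, Et–I gauche, SH–iPr gauche, CH3–I gauche; 5.7 + 4.1 + 3.6 + 4.5 = 17.9 kJ/mol.
iPr at 120° (eclipsed): Et–I eclipsed, SH–iPr eclipsed, CH3–H eclipsed; 13.7 + 14.3 + 5.9 = 33.9 kJ/mol.
iPr at 180° (staggered): Et–I gauche, SH–iPr gauche, SH–I gauche, CH3–iPr gauche; 4.1 + 3.6 + 3.0 + 4.0 = 14.7 kJ/mol.
iPr at 240° (eclipsed): Et–H eclipsed, SH–I eclipsed, CH3–iPr eclipsed; 7.7 + 11.7 + 12.7 = 32.1 kJ/mol.
iPr at 300° (staggered): Et–iPr gauche, SH–I gauche, CH3–iPr gauche, CH3–I gauche; 5.7 + 3.0 + 4.0 + 4.5 = 17.2 kJ/mol.
The maximum (34.3 kJ/mol) occurs with iPr at 0°.

0°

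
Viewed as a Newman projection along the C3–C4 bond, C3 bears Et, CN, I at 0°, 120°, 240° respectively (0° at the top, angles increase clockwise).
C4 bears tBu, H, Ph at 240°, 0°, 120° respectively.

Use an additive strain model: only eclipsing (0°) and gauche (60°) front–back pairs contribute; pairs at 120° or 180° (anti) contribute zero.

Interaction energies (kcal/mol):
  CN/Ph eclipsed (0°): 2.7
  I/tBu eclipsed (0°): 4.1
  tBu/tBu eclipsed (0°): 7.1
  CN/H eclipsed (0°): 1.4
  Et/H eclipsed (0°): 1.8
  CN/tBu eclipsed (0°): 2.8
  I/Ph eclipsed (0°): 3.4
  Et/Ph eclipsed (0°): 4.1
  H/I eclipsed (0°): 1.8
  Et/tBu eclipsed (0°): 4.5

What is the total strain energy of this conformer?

This conformer (eclipsed): Et–H eclipsed, CN–Ph eclipsed, I–tBu eclipsed; 1.8 + 2.7 + 4.1 = 8.6 kcal/mol.

8.6 kcal/mol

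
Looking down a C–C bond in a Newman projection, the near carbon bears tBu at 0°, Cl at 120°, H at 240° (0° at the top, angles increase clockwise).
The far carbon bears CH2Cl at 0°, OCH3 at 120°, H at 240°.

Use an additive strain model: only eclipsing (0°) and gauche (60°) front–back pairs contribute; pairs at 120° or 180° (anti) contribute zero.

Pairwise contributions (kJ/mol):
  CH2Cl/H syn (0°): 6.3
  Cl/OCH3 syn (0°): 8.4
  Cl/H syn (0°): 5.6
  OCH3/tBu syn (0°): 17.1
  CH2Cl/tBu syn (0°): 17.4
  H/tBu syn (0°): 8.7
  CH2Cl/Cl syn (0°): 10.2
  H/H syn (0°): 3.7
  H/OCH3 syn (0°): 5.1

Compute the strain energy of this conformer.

This conformer (eclipsed): tBu(0°)/CH2Cl(0°) eclipsed 17.4; Cl(120°)/OCH3(120°) eclipsed 8.4; H(240°)/H(240°) eclipsed 3.7 → 29.5 kJ/mol.

29.5 kJ/mol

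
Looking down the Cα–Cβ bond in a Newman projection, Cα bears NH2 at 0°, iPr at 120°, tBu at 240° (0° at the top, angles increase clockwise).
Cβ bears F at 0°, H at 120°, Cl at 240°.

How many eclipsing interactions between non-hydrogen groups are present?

2

Non-H eclipsing pairs: NH2(0°)/F(0°); tBu(240°)/Cl(240°) — 2 interactions.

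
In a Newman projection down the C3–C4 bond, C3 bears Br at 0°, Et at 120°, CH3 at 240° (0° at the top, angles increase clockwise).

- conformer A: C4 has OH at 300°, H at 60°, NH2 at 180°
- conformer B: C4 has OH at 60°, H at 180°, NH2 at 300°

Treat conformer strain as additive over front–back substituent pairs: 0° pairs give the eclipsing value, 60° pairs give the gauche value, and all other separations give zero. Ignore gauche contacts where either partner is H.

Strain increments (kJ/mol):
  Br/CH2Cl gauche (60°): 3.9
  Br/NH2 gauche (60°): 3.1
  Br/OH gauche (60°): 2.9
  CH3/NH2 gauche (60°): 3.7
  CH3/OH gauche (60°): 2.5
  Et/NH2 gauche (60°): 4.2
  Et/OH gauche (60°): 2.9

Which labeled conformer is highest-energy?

A

A (staggered): Br–OH gauche, Et–NH2 gauche, CH3–OH gauche, CH3–NH2 gauche; 2.9 + 4.2 + 2.5 + 3.7 = 13.3 kJ/mol.
B (staggered): Br–OH gauche, Br–NH2 gauche, Et–OH gauche, CH3–NH2 gauche; 2.9 + 3.1 + 2.9 + 3.7 = 12.6 kJ/mol.
A has the highest total (13.3 kJ/mol).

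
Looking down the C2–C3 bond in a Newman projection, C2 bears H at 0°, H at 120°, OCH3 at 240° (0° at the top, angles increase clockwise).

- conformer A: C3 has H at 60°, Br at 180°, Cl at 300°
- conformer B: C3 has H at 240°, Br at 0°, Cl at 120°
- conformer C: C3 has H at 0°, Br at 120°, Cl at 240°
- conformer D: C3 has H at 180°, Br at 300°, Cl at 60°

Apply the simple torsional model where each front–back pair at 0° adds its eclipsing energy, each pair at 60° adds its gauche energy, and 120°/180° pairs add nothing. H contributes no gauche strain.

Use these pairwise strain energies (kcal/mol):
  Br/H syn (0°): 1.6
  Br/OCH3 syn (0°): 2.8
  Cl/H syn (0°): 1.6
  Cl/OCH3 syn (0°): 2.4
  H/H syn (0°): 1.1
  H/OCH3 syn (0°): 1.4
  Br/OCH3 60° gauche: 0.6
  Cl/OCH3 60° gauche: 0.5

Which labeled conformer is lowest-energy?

D

A (staggered): OCH3(240°)/Br(180°) gauche 0.6; OCH3(240°)/Cl(300°) gauche 0.5 → 1.1 kcal/mol.
B (eclipsed): H(0°)/Br(0°) eclipsed 1.6; H(120°)/Cl(120°) eclipsed 1.6; OCH3(240°)/H(240°) eclipsed 1.4 → 4.6 kcal/mol.
C (eclipsed): H(0°)/H(0°) eclipsed 1.1; H(120°)/Br(120°) eclipsed 1.6; OCH3(240°)/Cl(240°) eclipsed 2.4 → 5.1 kcal/mol.
D (staggered): OCH3(240°)/Br(300°) gauche 0.6 → 0.6 kcal/mol.
D has the lowest total (0.6 kcal/mol).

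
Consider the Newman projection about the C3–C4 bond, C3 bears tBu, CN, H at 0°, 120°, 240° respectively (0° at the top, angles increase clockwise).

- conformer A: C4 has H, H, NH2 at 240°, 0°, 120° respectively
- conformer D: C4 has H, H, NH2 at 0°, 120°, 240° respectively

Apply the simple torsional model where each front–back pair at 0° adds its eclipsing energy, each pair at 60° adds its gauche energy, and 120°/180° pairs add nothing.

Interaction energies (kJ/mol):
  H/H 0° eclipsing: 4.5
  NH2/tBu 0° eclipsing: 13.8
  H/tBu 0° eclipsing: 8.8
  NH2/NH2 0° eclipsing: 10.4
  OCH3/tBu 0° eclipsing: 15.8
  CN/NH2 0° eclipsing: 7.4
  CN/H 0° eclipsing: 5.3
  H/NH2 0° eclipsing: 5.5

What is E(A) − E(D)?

A (eclipsed): tBu(0°)/H(0°) eclipsed 8.8; CN(120°)/NH2(120°) eclipsed 7.4; H(240°)/H(240°) eclipsed 4.5 → 20.7 kJ/mol.
D (eclipsed): tBu(0°)/H(0°) eclipsed 8.8; CN(120°)/H(120°) eclipsed 5.3; H(240°)/NH2(240°) eclipsed 5.5 → 19.6 kJ/mol.
E(A) − E(D) = 20.7 − 19.6 = +1.1 kJ/mol.

+1.1 kJ/mol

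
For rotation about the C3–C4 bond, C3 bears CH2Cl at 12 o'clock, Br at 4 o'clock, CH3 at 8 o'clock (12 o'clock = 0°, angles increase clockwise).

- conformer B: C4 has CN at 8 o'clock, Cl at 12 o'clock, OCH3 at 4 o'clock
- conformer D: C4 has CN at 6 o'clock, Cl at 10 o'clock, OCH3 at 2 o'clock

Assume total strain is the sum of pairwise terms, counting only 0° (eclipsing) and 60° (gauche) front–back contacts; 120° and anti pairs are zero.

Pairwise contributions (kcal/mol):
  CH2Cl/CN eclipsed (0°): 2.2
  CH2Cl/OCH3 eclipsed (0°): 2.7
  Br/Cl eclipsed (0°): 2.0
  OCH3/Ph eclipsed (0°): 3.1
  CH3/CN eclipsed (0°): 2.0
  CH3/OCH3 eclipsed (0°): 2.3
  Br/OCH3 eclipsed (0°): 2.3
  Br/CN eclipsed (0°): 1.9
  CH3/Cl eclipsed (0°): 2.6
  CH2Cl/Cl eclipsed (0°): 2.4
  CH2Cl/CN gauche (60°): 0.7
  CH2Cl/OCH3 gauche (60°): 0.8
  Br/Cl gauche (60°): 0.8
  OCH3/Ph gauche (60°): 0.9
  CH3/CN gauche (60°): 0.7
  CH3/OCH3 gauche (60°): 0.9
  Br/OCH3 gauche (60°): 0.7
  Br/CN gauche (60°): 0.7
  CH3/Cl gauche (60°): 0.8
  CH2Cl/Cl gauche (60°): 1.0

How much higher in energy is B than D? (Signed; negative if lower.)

+2.0 kcal/mol

B (eclipsed): CH2Cl–Cl eclipsed, Br–OCH3 eclipsed, CH3–CN eclipsed; 2.4 + 2.3 + 2.0 = 6.7 kcal/mol.
D (staggered): CH2Cl–Cl gauche, CH2Cl–OCH3 gauche, Br–CN gauche, Br–OCH3 gauche, CH3–CN gauche, CH3–Cl gauche; 1.0 + 0.8 + 0.7 + 0.7 + 0.7 + 0.8 = 4.7 kcal/mol.
E(B) − E(D) = 6.7 − 4.7 = +2.0 kcal/mol.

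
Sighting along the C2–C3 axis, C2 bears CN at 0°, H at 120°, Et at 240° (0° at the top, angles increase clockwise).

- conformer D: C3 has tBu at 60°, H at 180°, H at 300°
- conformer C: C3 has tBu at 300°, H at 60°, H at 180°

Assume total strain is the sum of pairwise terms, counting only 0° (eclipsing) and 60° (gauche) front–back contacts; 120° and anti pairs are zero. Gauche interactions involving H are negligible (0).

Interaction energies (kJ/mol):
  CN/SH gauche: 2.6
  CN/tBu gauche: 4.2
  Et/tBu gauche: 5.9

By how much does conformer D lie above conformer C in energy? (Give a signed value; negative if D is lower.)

-5.9 kJ/mol

D (staggered): CN(0°)/tBu(60°) gauche 4.2 → 4.2 kJ/mol.
C (staggered): CN(0°)/tBu(300°) gauche 4.2; Et(240°)/tBu(300°) gauche 5.9 → 10.1 kJ/mol.
E(D) − E(C) = 4.2 − 10.1 = -5.9 kJ/mol.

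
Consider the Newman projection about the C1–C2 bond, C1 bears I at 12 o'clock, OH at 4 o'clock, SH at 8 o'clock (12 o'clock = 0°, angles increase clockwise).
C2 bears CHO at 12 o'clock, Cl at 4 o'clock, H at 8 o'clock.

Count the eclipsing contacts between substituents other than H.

2

Non-H eclipsing pairs: I(0°)/CHO(0°); OH(120°)/Cl(120°) — 2 interactions.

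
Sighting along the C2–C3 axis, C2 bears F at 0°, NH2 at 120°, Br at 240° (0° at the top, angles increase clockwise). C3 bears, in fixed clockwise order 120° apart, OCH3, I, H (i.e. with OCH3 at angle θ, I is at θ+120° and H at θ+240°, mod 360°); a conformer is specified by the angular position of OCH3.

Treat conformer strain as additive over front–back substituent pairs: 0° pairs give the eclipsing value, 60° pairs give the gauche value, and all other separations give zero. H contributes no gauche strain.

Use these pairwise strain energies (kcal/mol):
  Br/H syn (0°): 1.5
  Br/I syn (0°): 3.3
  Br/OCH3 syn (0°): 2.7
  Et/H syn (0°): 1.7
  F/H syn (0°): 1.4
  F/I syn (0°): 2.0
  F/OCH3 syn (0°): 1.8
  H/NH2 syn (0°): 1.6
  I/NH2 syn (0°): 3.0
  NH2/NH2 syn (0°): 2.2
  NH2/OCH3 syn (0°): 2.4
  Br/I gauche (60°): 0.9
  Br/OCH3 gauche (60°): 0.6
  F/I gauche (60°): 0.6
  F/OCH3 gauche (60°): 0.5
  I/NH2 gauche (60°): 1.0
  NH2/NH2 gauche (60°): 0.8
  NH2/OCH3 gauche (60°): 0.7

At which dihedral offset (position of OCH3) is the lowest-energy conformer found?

300°

OCH3 at 0° (eclipsed): F(0°)/OCH3(0°) eclipsed 1.8; NH2(120°)/I(120°) eclipsed 3.0; Br(240°)/H(240°) eclipsed 1.5 → 6.3 kcal/mol.
OCH3 at 60° (staggered): F(0°)/OCH3(60°) gauche 0.5; NH2(120°)/OCH3(60°) gauche 0.7; NH2(120°)/I(180°) gauche 1.0; Br(240°)/I(180°) gauche 0.9 → 3.1 kcal/mol.
OCH3 at 120° (eclipsed): F(0°)/H(0°) eclipsed 1.4; NH2(120°)/OCH3(120°) eclipsed 2.4; Br(240°)/I(240°) eclipsed 3.3 → 7.1 kcal/mol.
OCH3 at 180° (staggered): F(0°)/I(300°) gauche 0.6; NH2(120°)/OCH3(180°) gauche 0.7; Br(240°)/OCH3(180°) gauche 0.6; Br(240°)/I(300°) gauche 0.9 → 2.8 kcal/mol.
OCH3 at 240° (eclipsed): F(0°)/I(0°) eclipsed 2.0; NH2(120°)/H(120°) eclipsed 1.6; Br(240°)/OCH3(240°) eclipsed 2.7 → 6.3 kcal/mol.
OCH3 at 300° (staggered): F(0°)/OCH3(300°) gauche 0.5; F(0°)/I(60°) gauche 0.6; NH2(120°)/I(60°) gauche 1.0; Br(240°)/OCH3(300°) gauche 0.6 → 2.7 kcal/mol.
The minimum (2.7 kcal/mol) occurs with OCH3 at 300°.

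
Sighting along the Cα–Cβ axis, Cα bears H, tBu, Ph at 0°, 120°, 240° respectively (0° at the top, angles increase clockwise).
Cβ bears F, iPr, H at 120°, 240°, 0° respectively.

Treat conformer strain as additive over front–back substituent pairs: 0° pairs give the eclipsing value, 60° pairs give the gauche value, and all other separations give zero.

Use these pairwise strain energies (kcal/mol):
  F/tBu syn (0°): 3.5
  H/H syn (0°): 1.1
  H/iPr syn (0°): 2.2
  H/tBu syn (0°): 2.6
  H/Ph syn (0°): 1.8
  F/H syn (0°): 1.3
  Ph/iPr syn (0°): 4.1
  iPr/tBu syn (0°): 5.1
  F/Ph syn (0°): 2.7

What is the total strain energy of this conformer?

8.7 kcal/mol

This conformer (eclipsed): H–H eclipsed, tBu–F eclipsed, Ph–iPr eclipsed; 1.1 + 3.5 + 4.1 = 8.7 kcal/mol.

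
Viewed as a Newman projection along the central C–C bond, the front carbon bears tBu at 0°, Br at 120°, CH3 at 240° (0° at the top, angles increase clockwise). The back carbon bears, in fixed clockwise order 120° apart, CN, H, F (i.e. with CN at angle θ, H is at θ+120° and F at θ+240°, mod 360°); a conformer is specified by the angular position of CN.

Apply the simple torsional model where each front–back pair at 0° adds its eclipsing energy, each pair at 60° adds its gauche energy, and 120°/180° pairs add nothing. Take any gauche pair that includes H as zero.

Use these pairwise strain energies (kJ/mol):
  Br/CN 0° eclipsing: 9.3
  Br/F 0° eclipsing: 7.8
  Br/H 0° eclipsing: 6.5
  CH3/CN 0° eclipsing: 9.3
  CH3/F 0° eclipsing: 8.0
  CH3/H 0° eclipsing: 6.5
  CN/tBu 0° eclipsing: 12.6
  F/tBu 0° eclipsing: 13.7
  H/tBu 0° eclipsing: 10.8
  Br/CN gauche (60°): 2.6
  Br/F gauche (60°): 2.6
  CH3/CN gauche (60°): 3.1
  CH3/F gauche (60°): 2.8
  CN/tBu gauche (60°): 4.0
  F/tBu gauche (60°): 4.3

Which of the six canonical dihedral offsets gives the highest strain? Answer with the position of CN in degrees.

120°

CN at 0° is eclipsed. tBu at 0° is eclipsed with CN at 0° (12.6); Br at 120° is eclipsed with H at 120° (6.5); CH3 at 240° is eclipsed with F at 240° (8.0). Total 27.1 kJ/mol.
CN at 60° is staggered. tBu at 0° is gauche with CN at 60° (4.0); tBu at 0° is gauche with F at 300° (4.3); Br at 120° is gauche with CN at 60° (2.6); CH3 at 240° is gauche with F at 300° (2.8). Total 13.7 kJ/mol.
CN at 120° is eclipsed. tBu at 0° is eclipsed with F at 0° (13.7); Br at 120° is eclipsed with CN at 120° (9.3); CH3 at 240° is eclipsed with H at 240° (6.5). Total 29.5 kJ/mol.
CN at 180° is staggered. tBu at 0° is gauche with F at 60° (4.3); Br at 120° is gauche with CN at 180° (2.6); Br at 120° is gauche with F at 60° (2.6); CH3 at 240° is gauche with CN at 180° (3.1). Total 12.6 kJ/mol.
CN at 240° is eclipsed. tBu at 0° is eclipsed with H at 0° (10.8); Br at 120° is eclipsed with F at 120° (7.8); CH3 at 240° is eclipsed with CN at 240° (9.3). Total 27.9 kJ/mol.
CN at 300° is staggered. tBu at 0° is gauche with CN at 300° (4.0); Br at 120° is gauche with F at 180° (2.6); CH3 at 240° is gauche with CN at 300° (3.1); CH3 at 240° is gauche with F at 180° (2.8). Total 12.5 kJ/mol.
The maximum (29.5 kJ/mol) occurs with CN at 120°.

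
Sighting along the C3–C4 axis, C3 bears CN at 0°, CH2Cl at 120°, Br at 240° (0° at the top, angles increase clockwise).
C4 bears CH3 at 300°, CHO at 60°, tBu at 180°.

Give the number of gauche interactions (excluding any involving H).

6

Non-H gauche pairs: CN(0°)/CH3(300°); CN(0°)/CHO(60°); CH2Cl(120°)/CHO(60°); CH2Cl(120°)/tBu(180°); Br(240°)/CH3(300°); Br(240°)/tBu(180°) — 6 interactions.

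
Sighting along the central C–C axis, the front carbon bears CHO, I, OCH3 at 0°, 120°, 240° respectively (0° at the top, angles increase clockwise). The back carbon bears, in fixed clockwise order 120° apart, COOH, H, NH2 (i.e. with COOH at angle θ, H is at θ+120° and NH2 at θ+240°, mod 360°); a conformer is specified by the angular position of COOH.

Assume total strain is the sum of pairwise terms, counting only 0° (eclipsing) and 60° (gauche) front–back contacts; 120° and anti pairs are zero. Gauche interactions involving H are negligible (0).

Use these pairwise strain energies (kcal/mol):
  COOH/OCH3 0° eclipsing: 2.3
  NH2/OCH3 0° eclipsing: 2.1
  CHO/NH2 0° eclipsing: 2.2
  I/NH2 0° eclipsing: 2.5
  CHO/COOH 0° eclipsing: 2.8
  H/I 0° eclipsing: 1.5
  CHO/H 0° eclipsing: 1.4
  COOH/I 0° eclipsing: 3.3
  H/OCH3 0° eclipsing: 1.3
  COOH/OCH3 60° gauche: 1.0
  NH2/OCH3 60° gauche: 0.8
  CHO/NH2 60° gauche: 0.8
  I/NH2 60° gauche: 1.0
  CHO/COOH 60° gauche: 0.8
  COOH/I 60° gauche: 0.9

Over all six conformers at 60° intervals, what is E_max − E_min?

3.5 kcal/mol

COOH at 0° is eclipsed. CHO at 0° is eclipsed with COOH at 0° (2.8); I at 120° is eclipsed with H at 120° (1.5); OCH3 at 240° is eclipsed with NH2 at 240° (2.1). Total 6.4 kcal/mol.
COOH at 60° is staggered. CHO at 0° is gauche with COOH at 60° (0.8); CHO at 0° is gauche with NH2 at 300° (0.8); I at 120° is gauche with COOH at 60° (0.9); OCH3 at 240° is gauche with NH2 at 300° (0.8). Total 3.3 kcal/mol.
COOH at 120° is eclipsed. CHO at 0° is eclipsed with NH2 at 0° (2.2); I at 120° is eclipsed with COOH at 120° (3.3); OCH3 at 240° is eclipsed with H at 240° (1.3). Total 6.8 kcal/mol.
COOH at 180° is staggered. CHO at 0° is gauche with NH2 at 60° (0.8); I at 120° is gauche with COOH at 180° (0.9); I at 120° is gauche with NH2 at 60° (1.0); OCH3 at 240° is gauche with COOH at 180° (1.0). Total 3.7 kcal/mol.
COOH at 240° is eclipsed. CHO at 0° is eclipsed with H at 0° (1.4); I at 120° is eclipsed with NH2 at 120° (2.5); OCH3 at 240° is eclipsed with COOH at 240° (2.3). Total 6.2 kcal/mol.
COOH at 300° is staggered. CHO at 0° is gauche with COOH at 300° (0.8); I at 120° is gauche with NH2 at 180° (1.0); OCH3 at 240° is gauche with COOH at 300° (1.0); OCH3 at 240° is gauche with NH2 at 180° (0.8). Total 3.6 kcal/mol.
Max at 120° (6.8 kcal/mol), min at 60° (3.3 kcal/mol); barrier = 3.5 kcal/mol.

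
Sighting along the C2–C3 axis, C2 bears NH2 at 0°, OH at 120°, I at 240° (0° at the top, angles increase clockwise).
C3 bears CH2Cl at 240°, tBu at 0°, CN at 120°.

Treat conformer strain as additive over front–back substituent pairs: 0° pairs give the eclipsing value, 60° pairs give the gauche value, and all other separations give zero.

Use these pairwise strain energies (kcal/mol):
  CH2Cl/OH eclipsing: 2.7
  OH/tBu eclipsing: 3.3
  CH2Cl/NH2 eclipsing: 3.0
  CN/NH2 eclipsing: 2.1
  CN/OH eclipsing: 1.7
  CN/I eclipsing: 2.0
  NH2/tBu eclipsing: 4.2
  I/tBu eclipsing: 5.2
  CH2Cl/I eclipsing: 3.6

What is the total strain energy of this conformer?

This conformer (eclipsed): NH2–tBu eclipsed, OH–CN eclipsed, I–CH2Cl eclipsed; 4.2 + 1.7 + 3.6 = 9.5 kcal/mol.

9.5 kcal/mol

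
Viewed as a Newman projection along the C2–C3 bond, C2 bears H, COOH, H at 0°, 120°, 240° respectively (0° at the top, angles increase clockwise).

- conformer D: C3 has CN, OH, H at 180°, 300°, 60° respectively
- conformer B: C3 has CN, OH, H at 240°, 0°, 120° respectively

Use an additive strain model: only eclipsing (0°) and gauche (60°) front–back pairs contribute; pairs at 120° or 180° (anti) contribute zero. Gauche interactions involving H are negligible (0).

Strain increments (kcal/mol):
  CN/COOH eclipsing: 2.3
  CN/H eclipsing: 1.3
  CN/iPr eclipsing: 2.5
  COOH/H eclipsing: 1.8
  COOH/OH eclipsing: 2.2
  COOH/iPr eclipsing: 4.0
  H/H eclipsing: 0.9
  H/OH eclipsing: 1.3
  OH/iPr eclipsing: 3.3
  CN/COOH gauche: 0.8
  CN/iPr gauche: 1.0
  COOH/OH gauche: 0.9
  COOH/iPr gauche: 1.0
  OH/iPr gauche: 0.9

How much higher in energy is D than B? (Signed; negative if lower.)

-3.6 kcal/mol

D (staggered): COOH(120°)/CN(180°) gauche 0.8 → 0.8 kcal/mol.
B (eclipsed): H(0°)/OH(0°) eclipsed 1.3; COOH(120°)/H(120°) eclipsed 1.8; H(240°)/CN(240°) eclipsed 1.3 → 4.4 kcal/mol.
E(D) − E(B) = 0.8 − 4.4 = -3.6 kcal/mol.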